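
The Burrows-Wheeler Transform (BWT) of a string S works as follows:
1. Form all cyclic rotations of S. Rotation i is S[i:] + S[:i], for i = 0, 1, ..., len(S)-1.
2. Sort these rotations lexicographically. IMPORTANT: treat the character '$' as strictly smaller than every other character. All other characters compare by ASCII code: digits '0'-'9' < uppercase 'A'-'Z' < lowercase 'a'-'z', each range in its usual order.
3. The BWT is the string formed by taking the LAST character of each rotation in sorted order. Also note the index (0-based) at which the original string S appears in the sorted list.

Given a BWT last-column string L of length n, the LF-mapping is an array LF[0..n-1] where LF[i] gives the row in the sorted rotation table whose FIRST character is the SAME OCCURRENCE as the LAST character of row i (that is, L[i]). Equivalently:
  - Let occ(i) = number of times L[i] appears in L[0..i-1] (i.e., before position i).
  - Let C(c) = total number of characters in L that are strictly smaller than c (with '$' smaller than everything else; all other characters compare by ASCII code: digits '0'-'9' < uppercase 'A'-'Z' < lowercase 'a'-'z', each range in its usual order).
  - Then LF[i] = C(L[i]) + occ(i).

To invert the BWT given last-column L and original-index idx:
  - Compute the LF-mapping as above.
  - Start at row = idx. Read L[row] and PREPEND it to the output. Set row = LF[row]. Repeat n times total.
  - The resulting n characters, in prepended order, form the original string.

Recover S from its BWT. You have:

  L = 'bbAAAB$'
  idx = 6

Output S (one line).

LF mapping: 5 6 1 2 3 4 0
Walk LF starting at row 6, prepending L[row]:
  step 1: row=6, L[6]='$', prepend. Next row=LF[6]=0
  step 2: row=0, L[0]='b', prepend. Next row=LF[0]=5
  step 3: row=5, L[5]='B', prepend. Next row=LF[5]=4
  step 4: row=4, L[4]='A', prepend. Next row=LF[4]=3
  step 5: row=3, L[3]='A', prepend. Next row=LF[3]=2
  step 6: row=2, L[2]='A', prepend. Next row=LF[2]=1
  step 7: row=1, L[1]='b', prepend. Next row=LF[1]=6
Reversed output: bAAABb$

Answer: bAAABb$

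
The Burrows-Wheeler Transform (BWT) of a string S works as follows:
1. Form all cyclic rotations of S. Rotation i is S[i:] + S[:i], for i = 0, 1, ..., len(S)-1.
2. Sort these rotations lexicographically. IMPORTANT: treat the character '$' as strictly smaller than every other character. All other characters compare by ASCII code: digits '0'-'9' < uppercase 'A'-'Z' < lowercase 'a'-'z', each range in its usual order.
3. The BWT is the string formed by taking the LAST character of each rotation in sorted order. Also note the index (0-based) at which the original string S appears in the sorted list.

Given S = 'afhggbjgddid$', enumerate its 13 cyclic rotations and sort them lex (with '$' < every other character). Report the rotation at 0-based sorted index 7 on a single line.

All 13 rotations (rotation i = S[i:]+S[:i]):
  rot[0] = afhggbjgddid$
  rot[1] = fhggbjgddid$a
  rot[2] = hggbjgddid$af
  rot[3] = ggbjgddid$afh
  rot[4] = gbjgddid$afhg
  rot[5] = bjgddid$afhgg
  rot[6] = jgddid$afhggb
  rot[7] = gddid$afhggbj
  rot[8] = ddid$afhggbjg
  rot[9] = did$afhggbjgd
  rot[10] = id$afhggbjgdd
  rot[11] = d$afhggbjgddi
  rot[12] = $afhggbjgddid
Sorted (with $ < everything):
  sorted[0] = $afhggbjgddid
  sorted[1] = afhggbjgddid$
  sorted[2] = bjgddid$afhgg
  sorted[3] = d$afhggbjgddi
  sorted[4] = ddid$afhggbjg
  sorted[5] = did$afhggbjgd
  sorted[6] = fhggbjgddid$a
  sorted[7] = gbjgddid$afhg
  sorted[8] = gddid$afhggbj
  sorted[9] = ggbjgddid$afh
  sorted[10] = hggbjgddid$af
  sorted[11] = id$afhggbjgdd
  sorted[12] = jgddid$afhggb
sorted[7] = gbjgddid$afhg

Answer: gbjgddid$afhg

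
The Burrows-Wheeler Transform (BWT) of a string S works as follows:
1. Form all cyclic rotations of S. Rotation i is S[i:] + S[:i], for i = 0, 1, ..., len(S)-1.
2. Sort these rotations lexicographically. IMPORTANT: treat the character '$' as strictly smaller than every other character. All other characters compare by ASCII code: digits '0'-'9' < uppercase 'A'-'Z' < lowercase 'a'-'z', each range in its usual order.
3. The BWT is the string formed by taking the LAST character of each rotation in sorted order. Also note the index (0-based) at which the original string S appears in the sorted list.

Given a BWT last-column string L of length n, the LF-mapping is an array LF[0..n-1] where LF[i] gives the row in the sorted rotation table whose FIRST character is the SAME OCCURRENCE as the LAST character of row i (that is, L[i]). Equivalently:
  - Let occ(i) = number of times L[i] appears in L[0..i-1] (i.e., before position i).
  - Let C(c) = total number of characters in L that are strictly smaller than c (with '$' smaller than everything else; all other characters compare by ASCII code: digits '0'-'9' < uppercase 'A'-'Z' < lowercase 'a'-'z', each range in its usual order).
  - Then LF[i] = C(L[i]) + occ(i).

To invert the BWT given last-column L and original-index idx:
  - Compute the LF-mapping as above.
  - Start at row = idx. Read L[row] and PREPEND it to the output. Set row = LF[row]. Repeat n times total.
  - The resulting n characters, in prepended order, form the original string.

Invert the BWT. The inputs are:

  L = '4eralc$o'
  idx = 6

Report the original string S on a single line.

LF mapping: 1 4 7 2 5 3 0 6
Walk LF starting at row 6, prepending L[row]:
  step 1: row=6, L[6]='$', prepend. Next row=LF[6]=0
  step 2: row=0, L[0]='4', prepend. Next row=LF[0]=1
  step 3: row=1, L[1]='e', prepend. Next row=LF[1]=4
  step 4: row=4, L[4]='l', prepend. Next row=LF[4]=5
  step 5: row=5, L[5]='c', prepend. Next row=LF[5]=3
  step 6: row=3, L[3]='a', prepend. Next row=LF[3]=2
  step 7: row=2, L[2]='r', prepend. Next row=LF[2]=7
  step 8: row=7, L[7]='o', prepend. Next row=LF[7]=6
Reversed output: oracle4$

Answer: oracle4$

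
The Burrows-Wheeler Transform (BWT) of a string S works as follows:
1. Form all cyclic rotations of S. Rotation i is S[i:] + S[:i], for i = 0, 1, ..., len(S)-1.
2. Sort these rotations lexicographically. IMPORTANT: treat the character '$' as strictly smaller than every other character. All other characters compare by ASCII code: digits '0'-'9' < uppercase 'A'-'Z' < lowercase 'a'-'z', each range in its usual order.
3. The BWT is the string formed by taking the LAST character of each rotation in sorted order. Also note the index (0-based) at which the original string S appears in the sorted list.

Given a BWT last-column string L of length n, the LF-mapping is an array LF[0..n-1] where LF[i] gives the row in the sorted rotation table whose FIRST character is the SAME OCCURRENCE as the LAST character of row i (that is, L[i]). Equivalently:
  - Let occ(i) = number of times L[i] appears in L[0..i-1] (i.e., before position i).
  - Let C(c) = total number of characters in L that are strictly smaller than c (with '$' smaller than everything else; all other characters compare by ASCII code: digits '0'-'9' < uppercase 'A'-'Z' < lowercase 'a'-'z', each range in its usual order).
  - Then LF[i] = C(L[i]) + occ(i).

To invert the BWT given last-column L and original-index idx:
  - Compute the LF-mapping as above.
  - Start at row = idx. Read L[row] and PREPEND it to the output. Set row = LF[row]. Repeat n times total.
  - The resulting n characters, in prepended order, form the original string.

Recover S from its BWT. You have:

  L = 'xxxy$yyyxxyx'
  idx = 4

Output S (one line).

Answer: xyxyxyyyxxx$

Derivation:
LF mapping: 1 2 3 7 0 8 9 10 4 5 11 6
Walk LF starting at row 4, prepending L[row]:
  step 1: row=4, L[4]='$', prepend. Next row=LF[4]=0
  step 2: row=0, L[0]='x', prepend. Next row=LF[0]=1
  step 3: row=1, L[1]='x', prepend. Next row=LF[1]=2
  step 4: row=2, L[2]='x', prepend. Next row=LF[2]=3
  step 5: row=3, L[3]='y', prepend. Next row=LF[3]=7
  step 6: row=7, L[7]='y', prepend. Next row=LF[7]=10
  step 7: row=10, L[10]='y', prepend. Next row=LF[10]=11
  step 8: row=11, L[11]='x', prepend. Next row=LF[11]=6
  step 9: row=6, L[6]='y', prepend. Next row=LF[6]=9
  step 10: row=9, L[9]='x', prepend. Next row=LF[9]=5
  step 11: row=5, L[5]='y', prepend. Next row=LF[5]=8
  step 12: row=8, L[8]='x', prepend. Next row=LF[8]=4
Reversed output: xyxyxyyyxxx$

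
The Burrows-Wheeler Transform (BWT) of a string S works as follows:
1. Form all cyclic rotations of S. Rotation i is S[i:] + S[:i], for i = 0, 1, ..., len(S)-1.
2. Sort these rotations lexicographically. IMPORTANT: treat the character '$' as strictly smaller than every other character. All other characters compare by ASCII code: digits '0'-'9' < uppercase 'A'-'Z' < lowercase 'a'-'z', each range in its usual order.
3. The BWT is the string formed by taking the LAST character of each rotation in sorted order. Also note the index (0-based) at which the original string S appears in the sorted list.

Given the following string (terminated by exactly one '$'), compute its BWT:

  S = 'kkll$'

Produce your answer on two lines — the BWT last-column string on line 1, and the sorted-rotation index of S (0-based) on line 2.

Answer: l$klk
1

Derivation:
All 5 rotations (rotation i = S[i:]+S[:i]):
  rot[0] = kkll$
  rot[1] = kll$k
  rot[2] = ll$kk
  rot[3] = l$kkl
  rot[4] = $kkll
Sorted (with $ < everything):
  sorted[0] = $kkll  (last char: 'l')
  sorted[1] = kkll$  (last char: '$')
  sorted[2] = kll$k  (last char: 'k')
  sorted[3] = l$kkl  (last char: 'l')
  sorted[4] = ll$kk  (last char: 'k')
Last column: l$klk
Original string S is at sorted index 1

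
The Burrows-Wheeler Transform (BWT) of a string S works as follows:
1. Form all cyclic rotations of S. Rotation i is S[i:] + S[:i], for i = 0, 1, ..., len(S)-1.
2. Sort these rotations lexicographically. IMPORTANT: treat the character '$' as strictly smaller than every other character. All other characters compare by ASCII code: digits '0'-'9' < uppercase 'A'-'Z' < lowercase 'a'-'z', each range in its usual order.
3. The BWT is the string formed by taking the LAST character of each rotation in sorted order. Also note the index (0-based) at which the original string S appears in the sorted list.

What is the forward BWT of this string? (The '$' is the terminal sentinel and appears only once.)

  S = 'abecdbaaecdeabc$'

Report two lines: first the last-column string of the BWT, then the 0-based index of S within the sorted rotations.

All 16 rotations (rotation i = S[i:]+S[:i]):
  rot[0] = abecdbaaecdeabc$
  rot[1] = becdbaaecdeabc$a
  rot[2] = ecdbaaecdeabc$ab
  rot[3] = cdbaaecdeabc$abe
  rot[4] = dbaaecdeabc$abec
  rot[5] = baaecdeabc$abecd
  rot[6] = aaecdeabc$abecdb
  rot[7] = aecdeabc$abecdba
  rot[8] = ecdeabc$abecdbaa
  rot[9] = cdeabc$abecdbaae
  rot[10] = deabc$abecdbaaec
  rot[11] = eabc$abecdbaaecd
  rot[12] = abc$abecdbaaecde
  rot[13] = bc$abecdbaaecdea
  rot[14] = c$abecdbaaecdeab
  rot[15] = $abecdbaaecdeabc
Sorted (with $ < everything):
  sorted[0] = $abecdbaaecdeabc  (last char: 'c')
  sorted[1] = aaecdeabc$abecdb  (last char: 'b')
  sorted[2] = abc$abecdbaaecde  (last char: 'e')
  sorted[3] = abecdbaaecdeabc$  (last char: '$')
  sorted[4] = aecdeabc$abecdba  (last char: 'a')
  sorted[5] = baaecdeabc$abecd  (last char: 'd')
  sorted[6] = bc$abecdbaaecdea  (last char: 'a')
  sorted[7] = becdbaaecdeabc$a  (last char: 'a')
  sorted[8] = c$abecdbaaecdeab  (last char: 'b')
  sorted[9] = cdbaaecdeabc$abe  (last char: 'e')
  sorted[10] = cdeabc$abecdbaae  (last char: 'e')
  sorted[11] = dbaaecdeabc$abec  (last char: 'c')
  sorted[12] = deabc$abecdbaaec  (last char: 'c')
  sorted[13] = eabc$abecdbaaecd  (last char: 'd')
  sorted[14] = ecdbaaecdeabc$ab  (last char: 'b')
  sorted[15] = ecdeabc$abecdbaa  (last char: 'a')
Last column: cbe$adaabeeccdba
Original string S is at sorted index 3

Answer: cbe$adaabeeccdba
3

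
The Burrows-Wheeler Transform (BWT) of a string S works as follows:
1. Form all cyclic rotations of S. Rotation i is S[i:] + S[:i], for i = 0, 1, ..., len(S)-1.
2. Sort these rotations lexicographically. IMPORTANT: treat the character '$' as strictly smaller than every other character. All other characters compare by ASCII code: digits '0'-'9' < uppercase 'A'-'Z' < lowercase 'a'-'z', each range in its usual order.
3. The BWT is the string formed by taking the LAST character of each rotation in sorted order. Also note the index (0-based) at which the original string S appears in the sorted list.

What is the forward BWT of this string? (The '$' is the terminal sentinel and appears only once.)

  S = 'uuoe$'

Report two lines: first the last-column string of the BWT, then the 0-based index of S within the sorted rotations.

All 5 rotations (rotation i = S[i:]+S[:i]):
  rot[0] = uuoe$
  rot[1] = uoe$u
  rot[2] = oe$uu
  rot[3] = e$uuo
  rot[4] = $uuoe
Sorted (with $ < everything):
  sorted[0] = $uuoe  (last char: 'e')
  sorted[1] = e$uuo  (last char: 'o')
  sorted[2] = oe$uu  (last char: 'u')
  sorted[3] = uoe$u  (last char: 'u')
  sorted[4] = uuoe$  (last char: '$')
Last column: eouu$
Original string S is at sorted index 4

Answer: eouu$
4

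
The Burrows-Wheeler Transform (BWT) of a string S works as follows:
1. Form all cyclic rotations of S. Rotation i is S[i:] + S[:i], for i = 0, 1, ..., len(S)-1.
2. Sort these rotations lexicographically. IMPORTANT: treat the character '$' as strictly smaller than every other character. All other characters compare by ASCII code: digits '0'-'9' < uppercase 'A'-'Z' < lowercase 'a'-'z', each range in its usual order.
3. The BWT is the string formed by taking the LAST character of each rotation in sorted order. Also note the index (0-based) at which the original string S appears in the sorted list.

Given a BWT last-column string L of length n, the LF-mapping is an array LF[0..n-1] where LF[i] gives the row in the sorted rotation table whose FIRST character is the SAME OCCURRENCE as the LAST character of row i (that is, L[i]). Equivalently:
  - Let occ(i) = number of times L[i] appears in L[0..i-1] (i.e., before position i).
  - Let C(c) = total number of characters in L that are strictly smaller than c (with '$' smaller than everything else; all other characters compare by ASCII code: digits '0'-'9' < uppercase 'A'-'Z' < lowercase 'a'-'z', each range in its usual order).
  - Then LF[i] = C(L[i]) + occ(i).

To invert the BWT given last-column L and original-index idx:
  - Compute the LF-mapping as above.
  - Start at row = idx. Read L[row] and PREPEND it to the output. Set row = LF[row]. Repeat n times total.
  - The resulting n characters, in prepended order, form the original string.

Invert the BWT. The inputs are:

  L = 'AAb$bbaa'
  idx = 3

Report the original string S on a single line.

Answer: ababbAA$

Derivation:
LF mapping: 1 2 5 0 6 7 3 4
Walk LF starting at row 3, prepending L[row]:
  step 1: row=3, L[3]='$', prepend. Next row=LF[3]=0
  step 2: row=0, L[0]='A', prepend. Next row=LF[0]=1
  step 3: row=1, L[1]='A', prepend. Next row=LF[1]=2
  step 4: row=2, L[2]='b', prepend. Next row=LF[2]=5
  step 5: row=5, L[5]='b', prepend. Next row=LF[5]=7
  step 6: row=7, L[7]='a', prepend. Next row=LF[7]=4
  step 7: row=4, L[4]='b', prepend. Next row=LF[4]=6
  step 8: row=6, L[6]='a', prepend. Next row=LF[6]=3
Reversed output: ababbAA$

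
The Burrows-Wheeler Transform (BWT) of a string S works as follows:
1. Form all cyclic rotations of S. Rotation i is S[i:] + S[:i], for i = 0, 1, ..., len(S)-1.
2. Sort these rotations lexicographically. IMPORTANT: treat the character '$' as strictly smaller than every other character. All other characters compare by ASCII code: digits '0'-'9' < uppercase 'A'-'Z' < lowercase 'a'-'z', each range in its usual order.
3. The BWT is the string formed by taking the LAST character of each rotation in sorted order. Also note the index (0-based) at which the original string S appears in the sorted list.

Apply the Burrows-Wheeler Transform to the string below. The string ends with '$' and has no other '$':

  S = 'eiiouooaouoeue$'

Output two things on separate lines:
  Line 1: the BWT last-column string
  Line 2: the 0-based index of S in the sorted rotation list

Answer: eou$oeiouuaieoo
3

Derivation:
All 15 rotations (rotation i = S[i:]+S[:i]):
  rot[0] = eiiouooaouoeue$
  rot[1] = iiouooaouoeue$e
  rot[2] = iouooaouoeue$ei
  rot[3] = ouooaouoeue$eii
  rot[4] = uooaouoeue$eiio
  rot[5] = ooaouoeue$eiiou
  rot[6] = oaouoeue$eiiouo
  rot[7] = aouoeue$eiiouoo
  rot[8] = ouoeue$eiiouooa
  rot[9] = uoeue$eiiouooao
  rot[10] = oeue$eiiouooaou
  rot[11] = eue$eiiouooaouo
  rot[12] = ue$eiiouooaouoe
  rot[13] = e$eiiouooaouoeu
  rot[14] = $eiiouooaouoeue
Sorted (with $ < everything):
  sorted[0] = $eiiouooaouoeue  (last char: 'e')
  sorted[1] = aouoeue$eiiouoo  (last char: 'o')
  sorted[2] = e$eiiouooaouoeu  (last char: 'u')
  sorted[3] = eiiouooaouoeue$  (last char: '$')
  sorted[4] = eue$eiiouooaouo  (last char: 'o')
  sorted[5] = iiouooaouoeue$e  (last char: 'e')
  sorted[6] = iouooaouoeue$ei  (last char: 'i')
  sorted[7] = oaouoeue$eiiouo  (last char: 'o')
  sorted[8] = oeue$eiiouooaou  (last char: 'u')
  sorted[9] = ooaouoeue$eiiou  (last char: 'u')
  sorted[10] = ouoeue$eiiouooa  (last char: 'a')
  sorted[11] = ouooaouoeue$eii  (last char: 'i')
  sorted[12] = ue$eiiouooaouoe  (last char: 'e')
  sorted[13] = uoeue$eiiouooao  (last char: 'o')
  sorted[14] = uooaouoeue$eiio  (last char: 'o')
Last column: eou$oeiouuaieoo
Original string S is at sorted index 3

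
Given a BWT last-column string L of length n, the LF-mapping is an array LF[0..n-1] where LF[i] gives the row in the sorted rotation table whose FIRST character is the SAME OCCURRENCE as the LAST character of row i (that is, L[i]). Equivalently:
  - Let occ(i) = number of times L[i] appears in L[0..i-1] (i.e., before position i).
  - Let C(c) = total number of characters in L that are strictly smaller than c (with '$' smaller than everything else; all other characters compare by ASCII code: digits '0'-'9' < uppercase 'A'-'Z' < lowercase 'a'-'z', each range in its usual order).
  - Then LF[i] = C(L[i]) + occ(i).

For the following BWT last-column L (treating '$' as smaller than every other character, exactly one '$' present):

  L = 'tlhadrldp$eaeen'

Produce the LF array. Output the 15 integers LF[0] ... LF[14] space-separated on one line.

Answer: 14 9 8 1 3 13 10 4 12 0 5 2 6 7 11

Derivation:
Char counts: '$':1, 'a':2, 'd':2, 'e':3, 'h':1, 'l':2, 'n':1, 'p':1, 'r':1, 't':1
C (first-col start): C('$')=0, C('a')=1, C('d')=3, C('e')=5, C('h')=8, C('l')=9, C('n')=11, C('p')=12, C('r')=13, C('t')=14
L[0]='t': occ=0, LF[0]=C('t')+0=14+0=14
L[1]='l': occ=0, LF[1]=C('l')+0=9+0=9
L[2]='h': occ=0, LF[2]=C('h')+0=8+0=8
L[3]='a': occ=0, LF[3]=C('a')+0=1+0=1
L[4]='d': occ=0, LF[4]=C('d')+0=3+0=3
L[5]='r': occ=0, LF[5]=C('r')+0=13+0=13
L[6]='l': occ=1, LF[6]=C('l')+1=9+1=10
L[7]='d': occ=1, LF[7]=C('d')+1=3+1=4
L[8]='p': occ=0, LF[8]=C('p')+0=12+0=12
L[9]='$': occ=0, LF[9]=C('$')+0=0+0=0
L[10]='e': occ=0, LF[10]=C('e')+0=5+0=5
L[11]='a': occ=1, LF[11]=C('a')+1=1+1=2
L[12]='e': occ=1, LF[12]=C('e')+1=5+1=6
L[13]='e': occ=2, LF[13]=C('e')+2=5+2=7
L[14]='n': occ=0, LF[14]=C('n')+0=11+0=11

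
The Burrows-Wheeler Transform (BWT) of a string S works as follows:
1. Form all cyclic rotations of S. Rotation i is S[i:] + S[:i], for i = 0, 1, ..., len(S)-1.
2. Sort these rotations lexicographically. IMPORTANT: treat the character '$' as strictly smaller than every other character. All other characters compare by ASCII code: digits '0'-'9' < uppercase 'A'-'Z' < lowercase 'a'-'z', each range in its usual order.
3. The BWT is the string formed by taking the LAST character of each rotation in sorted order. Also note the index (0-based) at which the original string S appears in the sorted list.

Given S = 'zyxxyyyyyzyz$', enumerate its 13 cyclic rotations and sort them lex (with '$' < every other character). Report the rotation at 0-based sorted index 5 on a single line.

Answer: yyyyzyz$zyxxy

Derivation:
All 13 rotations (rotation i = S[i:]+S[:i]):
  rot[0] = zyxxyyyyyzyz$
  rot[1] = yxxyyyyyzyz$z
  rot[2] = xxyyyyyzyz$zy
  rot[3] = xyyyyyzyz$zyx
  rot[4] = yyyyyzyz$zyxx
  rot[5] = yyyyzyz$zyxxy
  rot[6] = yyyzyz$zyxxyy
  rot[7] = yyzyz$zyxxyyy
  rot[8] = yzyz$zyxxyyyy
  rot[9] = zyz$zyxxyyyyy
  rot[10] = yz$zyxxyyyyyz
  rot[11] = z$zyxxyyyyyzy
  rot[12] = $zyxxyyyyyzyz
Sorted (with $ < everything):
  sorted[0] = $zyxxyyyyyzyz
  sorted[1] = xxyyyyyzyz$zy
  sorted[2] = xyyyyyzyz$zyx
  sorted[3] = yxxyyyyyzyz$z
  sorted[4] = yyyyyzyz$zyxx
  sorted[5] = yyyyzyz$zyxxy
  sorted[6] = yyyzyz$zyxxyy
  sorted[7] = yyzyz$zyxxyyy
  sorted[8] = yz$zyxxyyyyyz
  sorted[9] = yzyz$zyxxyyyy
  sorted[10] = z$zyxxyyyyyzy
  sorted[11] = zyxxyyyyyzyz$
  sorted[12] = zyz$zyxxyyyyy
sorted[5] = yyyyzyz$zyxxy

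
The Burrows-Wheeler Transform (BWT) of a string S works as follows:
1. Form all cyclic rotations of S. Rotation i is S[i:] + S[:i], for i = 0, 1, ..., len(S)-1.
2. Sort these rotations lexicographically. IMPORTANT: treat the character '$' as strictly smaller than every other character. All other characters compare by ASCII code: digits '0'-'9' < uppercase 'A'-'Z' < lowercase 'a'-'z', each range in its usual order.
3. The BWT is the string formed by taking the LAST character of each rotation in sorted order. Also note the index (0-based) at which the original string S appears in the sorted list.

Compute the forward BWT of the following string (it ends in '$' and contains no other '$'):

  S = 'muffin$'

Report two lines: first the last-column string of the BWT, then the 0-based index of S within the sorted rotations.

All 7 rotations (rotation i = S[i:]+S[:i]):
  rot[0] = muffin$
  rot[1] = uffin$m
  rot[2] = ffin$mu
  rot[3] = fin$muf
  rot[4] = in$muff
  rot[5] = n$muffi
  rot[6] = $muffin
Sorted (with $ < everything):
  sorted[0] = $muffin  (last char: 'n')
  sorted[1] = ffin$mu  (last char: 'u')
  sorted[2] = fin$muf  (last char: 'f')
  sorted[3] = in$muff  (last char: 'f')
  sorted[4] = muffin$  (last char: '$')
  sorted[5] = n$muffi  (last char: 'i')
  sorted[6] = uffin$m  (last char: 'm')
Last column: nuff$im
Original string S is at sorted index 4

Answer: nuff$im
4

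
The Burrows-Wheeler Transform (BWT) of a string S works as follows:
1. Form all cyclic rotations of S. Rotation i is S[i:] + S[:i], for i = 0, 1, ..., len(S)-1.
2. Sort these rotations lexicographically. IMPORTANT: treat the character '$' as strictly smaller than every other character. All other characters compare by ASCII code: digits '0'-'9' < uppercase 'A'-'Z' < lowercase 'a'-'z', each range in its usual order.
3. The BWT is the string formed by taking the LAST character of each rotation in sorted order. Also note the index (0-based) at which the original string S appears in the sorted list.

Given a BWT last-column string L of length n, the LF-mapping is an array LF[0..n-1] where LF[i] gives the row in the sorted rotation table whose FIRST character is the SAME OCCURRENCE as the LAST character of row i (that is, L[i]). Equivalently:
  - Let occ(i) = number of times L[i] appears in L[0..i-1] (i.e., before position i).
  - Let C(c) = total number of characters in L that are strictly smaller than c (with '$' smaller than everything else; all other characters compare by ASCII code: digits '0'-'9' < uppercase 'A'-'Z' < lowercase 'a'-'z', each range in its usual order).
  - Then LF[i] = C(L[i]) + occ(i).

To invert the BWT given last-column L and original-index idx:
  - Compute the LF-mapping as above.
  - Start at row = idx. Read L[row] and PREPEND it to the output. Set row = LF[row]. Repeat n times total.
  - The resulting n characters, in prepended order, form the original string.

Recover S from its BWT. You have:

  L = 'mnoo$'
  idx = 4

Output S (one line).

LF mapping: 1 2 3 4 0
Walk LF starting at row 4, prepending L[row]:
  step 1: row=4, L[4]='$', prepend. Next row=LF[4]=0
  step 2: row=0, L[0]='m', prepend. Next row=LF[0]=1
  step 3: row=1, L[1]='n', prepend. Next row=LF[1]=2
  step 4: row=2, L[2]='o', prepend. Next row=LF[2]=3
  step 5: row=3, L[3]='o', prepend. Next row=LF[3]=4
Reversed output: oonm$

Answer: oonm$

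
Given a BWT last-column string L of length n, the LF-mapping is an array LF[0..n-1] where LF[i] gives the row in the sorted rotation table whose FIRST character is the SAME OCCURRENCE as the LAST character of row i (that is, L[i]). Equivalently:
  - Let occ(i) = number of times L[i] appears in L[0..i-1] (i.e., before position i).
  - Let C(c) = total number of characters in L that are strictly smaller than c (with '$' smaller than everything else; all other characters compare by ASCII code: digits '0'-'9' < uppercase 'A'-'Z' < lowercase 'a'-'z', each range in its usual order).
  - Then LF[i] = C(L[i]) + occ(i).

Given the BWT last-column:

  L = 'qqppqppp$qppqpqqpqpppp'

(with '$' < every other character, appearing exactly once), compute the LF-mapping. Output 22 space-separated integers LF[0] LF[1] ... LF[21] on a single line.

Answer: 14 15 1 2 16 3 4 5 0 17 6 7 18 8 19 20 9 21 10 11 12 13

Derivation:
Char counts: '$':1, 'p':13, 'q':8
C (first-col start): C('$')=0, C('p')=1, C('q')=14
L[0]='q': occ=0, LF[0]=C('q')+0=14+0=14
L[1]='q': occ=1, LF[1]=C('q')+1=14+1=15
L[2]='p': occ=0, LF[2]=C('p')+0=1+0=1
L[3]='p': occ=1, LF[3]=C('p')+1=1+1=2
L[4]='q': occ=2, LF[4]=C('q')+2=14+2=16
L[5]='p': occ=2, LF[5]=C('p')+2=1+2=3
L[6]='p': occ=3, LF[6]=C('p')+3=1+3=4
L[7]='p': occ=4, LF[7]=C('p')+4=1+4=5
L[8]='$': occ=0, LF[8]=C('$')+0=0+0=0
L[9]='q': occ=3, LF[9]=C('q')+3=14+3=17
L[10]='p': occ=5, LF[10]=C('p')+5=1+5=6
L[11]='p': occ=6, LF[11]=C('p')+6=1+6=7
L[12]='q': occ=4, LF[12]=C('q')+4=14+4=18
L[13]='p': occ=7, LF[13]=C('p')+7=1+7=8
L[14]='q': occ=5, LF[14]=C('q')+5=14+5=19
L[15]='q': occ=6, LF[15]=C('q')+6=14+6=20
L[16]='p': occ=8, LF[16]=C('p')+8=1+8=9
L[17]='q': occ=7, LF[17]=C('q')+7=14+7=21
L[18]='p': occ=9, LF[18]=C('p')+9=1+9=10
L[19]='p': occ=10, LF[19]=C('p')+10=1+10=11
L[20]='p': occ=11, LF[20]=C('p')+11=1+11=12
L[21]='p': occ=12, LF[21]=C('p')+12=1+12=13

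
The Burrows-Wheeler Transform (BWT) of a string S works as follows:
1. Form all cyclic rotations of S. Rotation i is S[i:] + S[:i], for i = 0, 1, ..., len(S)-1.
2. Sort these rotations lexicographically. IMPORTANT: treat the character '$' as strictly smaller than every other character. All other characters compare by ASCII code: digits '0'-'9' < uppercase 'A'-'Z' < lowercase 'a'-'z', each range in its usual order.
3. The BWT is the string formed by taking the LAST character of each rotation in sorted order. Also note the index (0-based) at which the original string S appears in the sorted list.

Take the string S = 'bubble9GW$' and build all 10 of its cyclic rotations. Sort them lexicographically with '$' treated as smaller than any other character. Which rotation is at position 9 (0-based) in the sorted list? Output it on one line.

Answer: ubble9GW$b

Derivation:
All 10 rotations (rotation i = S[i:]+S[:i]):
  rot[0] = bubble9GW$
  rot[1] = ubble9GW$b
  rot[2] = bble9GW$bu
  rot[3] = ble9GW$bub
  rot[4] = le9GW$bubb
  rot[5] = e9GW$bubbl
  rot[6] = 9GW$bubble
  rot[7] = GW$bubble9
  rot[8] = W$bubble9G
  rot[9] = $bubble9GW
Sorted (with $ < everything):
  sorted[0] = $bubble9GW
  sorted[1] = 9GW$bubble
  sorted[2] = GW$bubble9
  sorted[3] = W$bubble9G
  sorted[4] = bble9GW$bu
  sorted[5] = ble9GW$bub
  sorted[6] = bubble9GW$
  sorted[7] = e9GW$bubbl
  sorted[8] = le9GW$bubb
  sorted[9] = ubble9GW$b
sorted[9] = ubble9GW$b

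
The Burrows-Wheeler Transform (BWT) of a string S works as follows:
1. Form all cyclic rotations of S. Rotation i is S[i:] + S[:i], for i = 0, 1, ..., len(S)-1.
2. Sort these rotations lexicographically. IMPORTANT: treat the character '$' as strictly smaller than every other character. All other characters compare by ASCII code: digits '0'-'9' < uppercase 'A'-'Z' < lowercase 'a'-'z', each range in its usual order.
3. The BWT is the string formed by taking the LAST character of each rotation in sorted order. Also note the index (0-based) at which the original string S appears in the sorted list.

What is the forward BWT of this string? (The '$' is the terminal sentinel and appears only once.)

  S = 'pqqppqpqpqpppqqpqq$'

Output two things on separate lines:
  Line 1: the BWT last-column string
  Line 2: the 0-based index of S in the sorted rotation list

Answer: qqqpqqpq$pqpqppqppp
8

Derivation:
All 19 rotations (rotation i = S[i:]+S[:i]):
  rot[0] = pqqppqpqpqpppqqpqq$
  rot[1] = qqppqpqpqpppqqpqq$p
  rot[2] = qppqpqpqpppqqpqq$pq
  rot[3] = ppqpqpqpppqqpqq$pqq
  rot[4] = pqpqpqpppqqpqq$pqqp
  rot[5] = qpqpqpppqqpqq$pqqpp
  rot[6] = pqpqpppqqpqq$pqqppq
  rot[7] = qpqpppqqpqq$pqqppqp
  rot[8] = pqpppqqpqq$pqqppqpq
  rot[9] = qpppqqpqq$pqqppqpqp
  rot[10] = pppqqpqq$pqqppqpqpq
  rot[11] = ppqqpqq$pqqppqpqpqp
  rot[12] = pqqpqq$pqqppqpqpqpp
  rot[13] = qqpqq$pqqppqpqpqppp
  rot[14] = qpqq$pqqppqpqpqpppq
  rot[15] = pqq$pqqppqpqpqpppqq
  rot[16] = qq$pqqppqpqpqpppqqp
  rot[17] = q$pqqppqpqpqpppqqpq
  rot[18] = $pqqppqpqpqpppqqpqq
Sorted (with $ < everything):
  sorted[0] = $pqqppqpqpqpppqqpqq  (last char: 'q')
  sorted[1] = pppqqpqq$pqqppqpqpq  (last char: 'q')
  sorted[2] = ppqpqpqpppqqpqq$pqq  (last char: 'q')
  sorted[3] = ppqqpqq$pqqppqpqpqp  (last char: 'p')
  sorted[4] = pqpppqqpqq$pqqppqpq  (last char: 'q')
  sorted[5] = pqpqpppqqpqq$pqqppq  (last char: 'q')
  sorted[6] = pqpqpqpppqqpqq$pqqp  (last char: 'p')
  sorted[7] = pqq$pqqppqpqpqpppqq  (last char: 'q')
  sorted[8] = pqqppqpqpqpppqqpqq$  (last char: '$')
  sorted[9] = pqqpqq$pqqppqpqpqpp  (last char: 'p')
  sorted[10] = q$pqqppqpqpqpppqqpq  (last char: 'q')
  sorted[11] = qpppqqpqq$pqqppqpqp  (last char: 'p')
  sorted[12] = qppqpqpqpppqqpqq$pq  (last char: 'q')
  sorted[13] = qpqpppqqpqq$pqqppqp  (last char: 'p')
  sorted[14] = qpqpqpppqqpqq$pqqpp  (last char: 'p')
  sorted[15] = qpqq$pqqppqpqpqpppq  (last char: 'q')
  sorted[16] = qq$pqqppqpqpqpppqqp  (last char: 'p')
  sorted[17] = qqppqpqpqpppqqpqq$p  (last char: 'p')
  sorted[18] = qqpqq$pqqppqpqpqppp  (last char: 'p')
Last column: qqqpqqpq$pqpqppqppp
Original string S is at sorted index 8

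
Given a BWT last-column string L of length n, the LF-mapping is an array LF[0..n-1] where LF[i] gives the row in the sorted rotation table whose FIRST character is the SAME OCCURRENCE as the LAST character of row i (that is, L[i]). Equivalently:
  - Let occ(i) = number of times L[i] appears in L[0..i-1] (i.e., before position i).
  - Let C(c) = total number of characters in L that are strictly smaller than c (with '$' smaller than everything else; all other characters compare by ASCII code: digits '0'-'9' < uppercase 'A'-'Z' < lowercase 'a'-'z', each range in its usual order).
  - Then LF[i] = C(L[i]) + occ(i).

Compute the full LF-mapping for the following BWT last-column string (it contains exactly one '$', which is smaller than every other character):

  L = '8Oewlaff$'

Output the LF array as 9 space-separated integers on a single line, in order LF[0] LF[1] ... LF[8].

Answer: 1 2 4 8 7 3 5 6 0

Derivation:
Char counts: '$':1, '8':1, 'O':1, 'a':1, 'e':1, 'f':2, 'l':1, 'w':1
C (first-col start): C('$')=0, C('8')=1, C('O')=2, C('a')=3, C('e')=4, C('f')=5, C('l')=7, C('w')=8
L[0]='8': occ=0, LF[0]=C('8')+0=1+0=1
L[1]='O': occ=0, LF[1]=C('O')+0=2+0=2
L[2]='e': occ=0, LF[2]=C('e')+0=4+0=4
L[3]='w': occ=0, LF[3]=C('w')+0=8+0=8
L[4]='l': occ=0, LF[4]=C('l')+0=7+0=7
L[5]='a': occ=0, LF[5]=C('a')+0=3+0=3
L[6]='f': occ=0, LF[6]=C('f')+0=5+0=5
L[7]='f': occ=1, LF[7]=C('f')+1=5+1=6
L[8]='$': occ=0, LF[8]=C('$')+0=0+0=0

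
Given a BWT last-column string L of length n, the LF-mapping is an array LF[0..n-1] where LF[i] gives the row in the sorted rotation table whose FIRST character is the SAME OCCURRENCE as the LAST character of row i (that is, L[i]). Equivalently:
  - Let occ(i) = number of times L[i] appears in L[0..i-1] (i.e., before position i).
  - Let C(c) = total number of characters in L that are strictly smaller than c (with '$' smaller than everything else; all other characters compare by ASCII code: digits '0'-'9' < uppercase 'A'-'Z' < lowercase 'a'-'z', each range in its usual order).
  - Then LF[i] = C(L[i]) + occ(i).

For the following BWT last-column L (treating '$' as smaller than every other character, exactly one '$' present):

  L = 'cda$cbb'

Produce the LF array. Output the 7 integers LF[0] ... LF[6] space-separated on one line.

Answer: 4 6 1 0 5 2 3

Derivation:
Char counts: '$':1, 'a':1, 'b':2, 'c':2, 'd':1
C (first-col start): C('$')=0, C('a')=1, C('b')=2, C('c')=4, C('d')=6
L[0]='c': occ=0, LF[0]=C('c')+0=4+0=4
L[1]='d': occ=0, LF[1]=C('d')+0=6+0=6
L[2]='a': occ=0, LF[2]=C('a')+0=1+0=1
L[3]='$': occ=0, LF[3]=C('$')+0=0+0=0
L[4]='c': occ=1, LF[4]=C('c')+1=4+1=5
L[5]='b': occ=0, LF[5]=C('b')+0=2+0=2
L[6]='b': occ=1, LF[6]=C('b')+1=2+1=3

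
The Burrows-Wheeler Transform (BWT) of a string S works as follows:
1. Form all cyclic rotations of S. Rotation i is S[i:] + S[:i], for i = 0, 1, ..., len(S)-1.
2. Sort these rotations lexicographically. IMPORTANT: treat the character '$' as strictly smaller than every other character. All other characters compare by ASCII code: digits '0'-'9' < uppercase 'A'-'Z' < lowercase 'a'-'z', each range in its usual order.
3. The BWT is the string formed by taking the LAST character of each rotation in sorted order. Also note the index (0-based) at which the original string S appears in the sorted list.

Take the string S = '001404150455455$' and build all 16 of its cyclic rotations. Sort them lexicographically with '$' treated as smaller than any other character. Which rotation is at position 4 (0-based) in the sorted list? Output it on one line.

All 16 rotations (rotation i = S[i:]+S[:i]):
  rot[0] = 001404150455455$
  rot[1] = 01404150455455$0
  rot[2] = 1404150455455$00
  rot[3] = 404150455455$001
  rot[4] = 04150455455$0014
  rot[5] = 4150455455$00140
  rot[6] = 150455455$001404
  rot[7] = 50455455$0014041
  rot[8] = 0455455$00140415
  rot[9] = 455455$001404150
  rot[10] = 55455$0014041504
  rot[11] = 5455$00140415045
  rot[12] = 455$001404150455
  rot[13] = 55$0014041504554
  rot[14] = 5$00140415045545
  rot[15] = $001404150455455
Sorted (with $ < everything):
  sorted[0] = $001404150455455
  sorted[1] = 001404150455455$
  sorted[2] = 01404150455455$0
  sorted[3] = 04150455455$0014
  sorted[4] = 0455455$00140415
  sorted[5] = 1404150455455$00
  sorted[6] = 150455455$001404
  sorted[7] = 404150455455$001
  sorted[8] = 4150455455$00140
  sorted[9] = 455$001404150455
  sorted[10] = 455455$001404150
  sorted[11] = 5$00140415045545
  sorted[12] = 50455455$0014041
  sorted[13] = 5455$00140415045
  sorted[14] = 55$0014041504554
  sorted[15] = 55455$0014041504
sorted[4] = 0455455$00140415

Answer: 0455455$00140415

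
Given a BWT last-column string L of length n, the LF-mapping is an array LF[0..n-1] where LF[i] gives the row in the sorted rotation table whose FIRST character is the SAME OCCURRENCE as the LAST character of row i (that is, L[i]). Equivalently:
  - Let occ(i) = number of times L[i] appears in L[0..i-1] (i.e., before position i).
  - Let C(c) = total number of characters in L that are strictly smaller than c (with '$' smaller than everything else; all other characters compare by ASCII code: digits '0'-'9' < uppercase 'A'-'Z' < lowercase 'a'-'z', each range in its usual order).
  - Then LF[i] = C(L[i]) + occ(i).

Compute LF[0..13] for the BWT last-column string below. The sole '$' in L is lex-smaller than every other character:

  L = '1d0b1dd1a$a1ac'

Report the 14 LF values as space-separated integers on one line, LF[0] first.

Answer: 2 11 1 9 3 12 13 4 6 0 7 5 8 10

Derivation:
Char counts: '$':1, '0':1, '1':4, 'a':3, 'b':1, 'c':1, 'd':3
C (first-col start): C('$')=0, C('0')=1, C('1')=2, C('a')=6, C('b')=9, C('c')=10, C('d')=11
L[0]='1': occ=0, LF[0]=C('1')+0=2+0=2
L[1]='d': occ=0, LF[1]=C('d')+0=11+0=11
L[2]='0': occ=0, LF[2]=C('0')+0=1+0=1
L[3]='b': occ=0, LF[3]=C('b')+0=9+0=9
L[4]='1': occ=1, LF[4]=C('1')+1=2+1=3
L[5]='d': occ=1, LF[5]=C('d')+1=11+1=12
L[6]='d': occ=2, LF[6]=C('d')+2=11+2=13
L[7]='1': occ=2, LF[7]=C('1')+2=2+2=4
L[8]='a': occ=0, LF[8]=C('a')+0=6+0=6
L[9]='$': occ=0, LF[9]=C('$')+0=0+0=0
L[10]='a': occ=1, LF[10]=C('a')+1=6+1=7
L[11]='1': occ=3, LF[11]=C('1')+3=2+3=5
L[12]='a': occ=2, LF[12]=C('a')+2=6+2=8
L[13]='c': occ=0, LF[13]=C('c')+0=10+0=10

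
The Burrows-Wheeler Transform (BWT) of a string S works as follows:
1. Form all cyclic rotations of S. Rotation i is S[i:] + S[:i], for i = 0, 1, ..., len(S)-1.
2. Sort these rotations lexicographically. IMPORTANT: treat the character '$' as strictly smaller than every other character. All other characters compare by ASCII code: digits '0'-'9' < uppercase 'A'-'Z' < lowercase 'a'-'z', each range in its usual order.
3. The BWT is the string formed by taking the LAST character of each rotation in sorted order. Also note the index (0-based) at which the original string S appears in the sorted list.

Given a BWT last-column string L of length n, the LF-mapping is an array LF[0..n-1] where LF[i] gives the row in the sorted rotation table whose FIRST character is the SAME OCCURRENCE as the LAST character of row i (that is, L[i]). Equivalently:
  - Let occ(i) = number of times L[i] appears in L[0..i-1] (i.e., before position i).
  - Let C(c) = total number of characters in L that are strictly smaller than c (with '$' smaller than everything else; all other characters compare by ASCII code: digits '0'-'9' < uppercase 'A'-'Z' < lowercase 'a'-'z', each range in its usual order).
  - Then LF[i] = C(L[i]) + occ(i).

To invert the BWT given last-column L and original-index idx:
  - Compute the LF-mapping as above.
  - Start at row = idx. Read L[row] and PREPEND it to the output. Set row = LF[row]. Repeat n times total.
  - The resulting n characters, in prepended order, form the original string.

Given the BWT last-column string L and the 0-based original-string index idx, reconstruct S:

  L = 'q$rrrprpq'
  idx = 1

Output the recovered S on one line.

LF mapping: 3 0 5 6 7 1 8 2 4
Walk LF starting at row 1, prepending L[row]:
  step 1: row=1, L[1]='$', prepend. Next row=LF[1]=0
  step 2: row=0, L[0]='q', prepend. Next row=LF[0]=3
  step 3: row=3, L[3]='r', prepend. Next row=LF[3]=6
  step 4: row=6, L[6]='r', prepend. Next row=LF[6]=8
  step 5: row=8, L[8]='q', prepend. Next row=LF[8]=4
  step 6: row=4, L[4]='r', prepend. Next row=LF[4]=7
  step 7: row=7, L[7]='p', prepend. Next row=LF[7]=2
  step 8: row=2, L[2]='r', prepend. Next row=LF[2]=5
  step 9: row=5, L[5]='p', prepend. Next row=LF[5]=1
Reversed output: prprqrrq$

Answer: prprqrrq$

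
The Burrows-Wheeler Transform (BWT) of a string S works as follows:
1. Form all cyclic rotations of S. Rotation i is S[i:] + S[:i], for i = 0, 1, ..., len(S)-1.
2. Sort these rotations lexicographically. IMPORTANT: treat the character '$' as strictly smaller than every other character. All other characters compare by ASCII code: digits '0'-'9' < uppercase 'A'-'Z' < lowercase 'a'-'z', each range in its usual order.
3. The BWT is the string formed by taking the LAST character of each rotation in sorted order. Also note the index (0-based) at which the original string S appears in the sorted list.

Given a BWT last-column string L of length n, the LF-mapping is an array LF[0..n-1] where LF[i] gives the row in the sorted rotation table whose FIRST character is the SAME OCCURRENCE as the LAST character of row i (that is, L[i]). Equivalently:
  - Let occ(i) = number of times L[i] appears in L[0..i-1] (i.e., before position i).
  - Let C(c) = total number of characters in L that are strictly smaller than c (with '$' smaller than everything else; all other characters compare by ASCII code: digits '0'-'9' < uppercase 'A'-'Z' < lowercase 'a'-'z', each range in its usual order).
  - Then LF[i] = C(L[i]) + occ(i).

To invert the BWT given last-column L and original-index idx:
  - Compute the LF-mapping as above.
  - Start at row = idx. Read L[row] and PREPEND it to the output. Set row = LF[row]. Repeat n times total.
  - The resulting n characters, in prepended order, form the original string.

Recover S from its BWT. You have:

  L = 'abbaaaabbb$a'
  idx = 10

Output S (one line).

LF mapping: 1 7 8 2 3 4 5 9 10 11 0 6
Walk LF starting at row 10, prepending L[row]:
  step 1: row=10, L[10]='$', prepend. Next row=LF[10]=0
  step 2: row=0, L[0]='a', prepend. Next row=LF[0]=1
  step 3: row=1, L[1]='b', prepend. Next row=LF[1]=7
  step 4: row=7, L[7]='b', prepend. Next row=LF[7]=9
  step 5: row=9, L[9]='b', prepend. Next row=LF[9]=11
  step 6: row=11, L[11]='a', prepend. Next row=LF[11]=6
  step 7: row=6, L[6]='a', prepend. Next row=LF[6]=5
  step 8: row=5, L[5]='a', prepend. Next row=LF[5]=4
  step 9: row=4, L[4]='a', prepend. Next row=LF[4]=3
  step 10: row=3, L[3]='a', prepend. Next row=LF[3]=2
  step 11: row=2, L[2]='b', prepend. Next row=LF[2]=8
  step 12: row=8, L[8]='b', prepend. Next row=LF[8]=10
Reversed output: bbaaaaabbba$

Answer: bbaaaaabbba$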